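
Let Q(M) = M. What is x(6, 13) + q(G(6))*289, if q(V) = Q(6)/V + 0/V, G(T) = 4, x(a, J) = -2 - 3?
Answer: 857/2 ≈ 428.50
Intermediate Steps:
x(a, J) = -5
q(V) = 6/V (q(V) = 6/V + 0/V = 6/V + 0 = 6/V)
x(6, 13) + q(G(6))*289 = -5 + (6/4)*289 = -5 + (6*(¼))*289 = -5 + (3/2)*289 = -5 + 867/2 = 857/2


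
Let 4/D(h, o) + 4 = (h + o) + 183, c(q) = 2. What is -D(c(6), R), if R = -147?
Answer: -2/17 ≈ -0.11765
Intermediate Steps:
D(h, o) = 4/(179 + h + o) (D(h, o) = 4/(-4 + ((h + o) + 183)) = 4/(-4 + (183 + h + o)) = 4/(179 + h + o))
-D(c(6), R) = -4/(179 + 2 - 147) = -4/34 = -1*2/17 = -2/17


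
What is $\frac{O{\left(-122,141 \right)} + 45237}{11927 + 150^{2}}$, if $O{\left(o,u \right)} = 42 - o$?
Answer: $\frac{45401}{34427} \approx 1.3188$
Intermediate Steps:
$\frac{O{\left(-122,141 \right)} + 45237}{11927 + 150^{2}} = \frac{\left(42 - -122\right) + 45237}{11927 + 150^{2}} = \frac{\left(42 + 122\right) + 45237}{11927 + 22500} = \frac{164 + 45237}{34427} = 45401 \cdot \frac{1}{34427} = \frac{45401}{34427}$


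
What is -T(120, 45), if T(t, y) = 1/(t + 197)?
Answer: -1/317 ≈ -0.0031546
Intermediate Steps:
T(t, y) = 1/(197 + t)
-T(120, 45) = -1/(197 + 120) = -1/317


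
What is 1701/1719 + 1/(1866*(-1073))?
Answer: 378419011/382423638 ≈ 0.98953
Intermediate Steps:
1701/1719 + 1/(1866*(-1073)) = 1701*(1/1719) + (1/1866)*(-1/1073) = 189/191 - 1/2002218 = 378419011/382423638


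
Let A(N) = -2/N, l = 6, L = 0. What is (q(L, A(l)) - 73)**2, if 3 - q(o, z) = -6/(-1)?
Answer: 5776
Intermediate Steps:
q(o, z) = -3 (q(o, z) = 3 - (-6)/(-1) = 3 - (-6)*(-1) = 3 - 1*6 = 3 - 6 = -3)
(q(L, A(l)) - 73)**2 = (-3 - 73)**2 = (-76)**2 = 5776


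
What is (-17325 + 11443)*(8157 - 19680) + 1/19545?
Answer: 1324726599871/19545 ≈ 6.7778e+7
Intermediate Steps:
(-17325 + 11443)*(8157 - 19680) + 1/19545 = -5882*(-11523) + 1/19545 = 67778286 + 1/19545 = 1324726599871/19545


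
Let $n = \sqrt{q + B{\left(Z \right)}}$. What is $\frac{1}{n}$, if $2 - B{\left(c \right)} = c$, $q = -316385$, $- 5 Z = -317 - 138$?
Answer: $- \frac{i \sqrt{316474}}{316474} \approx - 0.0017776 i$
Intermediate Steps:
$Z = 91$ ($Z = - \frac{-317 - 138}{5} = \left(- \frac{1}{5}\right) \left(-455\right) = 91$)
$B{\left(c \right)} = 2 - c$
$n = i \sqrt{316474}$ ($n = \sqrt{-316385 + \left(2 - 91\right)} = \sqrt{-316385 - 89} = \sqrt{-316474} = i \sqrt{316474} \approx 562.56 i$)
$\frac{1}{n} = \frac{1}{i \sqrt{316474}} = - \frac{i \sqrt{316474}}{316474}$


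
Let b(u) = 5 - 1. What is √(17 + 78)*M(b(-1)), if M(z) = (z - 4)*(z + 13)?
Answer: 0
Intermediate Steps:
b(u) = 4
M(z) = (-4 + z)*(13 + z)
√(17 + 78)*M(b(-1)) = √(17 + 78)*(-52 + 4² + 9*4) = √95*(-52 + 16 + 36) = √95*0 = 0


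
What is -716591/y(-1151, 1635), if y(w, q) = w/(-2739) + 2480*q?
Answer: -1962742749/11106098351 ≈ -0.17673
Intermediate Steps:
y(w, q) = 2480*q - w/2739 (y(w, q) = -w/2739 + 2480*q = 2480*q - w/2739)
-716591/y(-1151, 1635) = -716591/(2480*1635 - 1/2739*(-1151)) = -716591/(4054800 + 1151/2739) = -716591/11106098351/2739 = -716591*2739/11106098351 = -1962742749/11106098351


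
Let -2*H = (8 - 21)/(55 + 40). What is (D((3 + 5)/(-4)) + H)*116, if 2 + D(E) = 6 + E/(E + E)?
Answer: 50344/95 ≈ 529.94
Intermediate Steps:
H = 13/190 (H = -(8 - 21)/(2*(55 + 40)) = -(-13)/(2*95) = -½*(-13/95) = 13/190 ≈ 0.068421)
D(E) = 9/2 (D(E) = -2 + (6 + E/(E + E)) = -2 + (6 + E/((2*E))) = -2 + (6 + (1/(2*E))*E) = -2 + (6 + ½) = -2 + 13/2 = 9/2)
(D((3 + 5)/(-4)) + H)*116 = (9/2 + 13/190)*116 = (434/95)*116 = 50344/95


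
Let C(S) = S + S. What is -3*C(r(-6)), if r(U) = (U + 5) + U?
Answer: 42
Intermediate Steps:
r(U) = 5 + 2*U (r(U) = (5 + U) + U = 5 + 2*U)
C(S) = 2*S
-3*C(r(-6)) = -6*(5 + 2*(-6)) = -6*(5 - 12) = -6*(-7) = -3*(-14) = 42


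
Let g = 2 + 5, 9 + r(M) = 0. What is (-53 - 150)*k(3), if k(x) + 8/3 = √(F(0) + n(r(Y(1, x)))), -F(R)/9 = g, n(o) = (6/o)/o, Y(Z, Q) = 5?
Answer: 1624/3 - 203*I*√5097/9 ≈ 541.33 - 1610.3*I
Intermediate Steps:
r(M) = -9 (r(M) = -9 + 0 = -9)
g = 7
n(o) = 6/o²
F(R) = -63 (F(R) = -9*7 = -63)
k(x) = -8/3 + I*√5097/9 (k(x) = -8/3 + √(-63 + 6/(-9)²) = -8/3 + √(-63 + 6*(1/81)) = -8/3 + √(-63 + 2/27) = -8/3 + √(-1699/27) = -8/3 + I*√5097/9)
(-53 - 150)*k(3) = (-53 - 150)*(-8/3 + I*√5097/9) = -203*(-8/3 + I*√5097/9) = 1624/3 - 203*I*√5097/9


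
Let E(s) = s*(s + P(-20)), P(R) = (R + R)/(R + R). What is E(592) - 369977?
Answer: -18921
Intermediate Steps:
P(R) = 1 (P(R) = (2*R)/((2*R)) = (2*R)*(1/(2*R)) = 1)
E(s) = s*(1 + s) (E(s) = s*(s + 1) = s*(1 + s))
E(592) - 369977 = 592*(1 + 592) - 369977 = 592*593 - 369977 = 351056 - 369977 = -18921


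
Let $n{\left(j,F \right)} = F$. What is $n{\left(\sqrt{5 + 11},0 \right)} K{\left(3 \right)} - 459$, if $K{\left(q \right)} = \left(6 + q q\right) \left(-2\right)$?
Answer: $-459$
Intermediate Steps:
$K{\left(q \right)} = -12 - 2 q^{2}$ ($K{\left(q \right)} = \left(6 + q^{2}\right) \left(-2\right) = -12 - 2 q^{2}$)
$n{\left(\sqrt{5 + 11},0 \right)} K{\left(3 \right)} - 459 = 0 \left(-12 - 2 \cdot 3^{2}\right) - 459 = 0 \left(-12 - 18\right) - 459 = 0 \left(-30\right) - 459 = 0 - 459 = -459$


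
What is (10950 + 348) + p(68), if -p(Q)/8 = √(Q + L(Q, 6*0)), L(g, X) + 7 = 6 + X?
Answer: 11298 - 8*√67 ≈ 11233.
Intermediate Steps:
L(g, X) = -1 + X (L(g, X) = -7 + (6 + X) = -1 + X)
p(Q) = -8*√(-1 + Q) (p(Q) = -8*√(Q + (-1 + 6*0)) = -8*√(Q + (-1 + 0)) = -8*√(Q - 1) = -8*√(-1 + Q))
(10950 + 348) + p(68) = (10950 + 348) - 8*√(-1 + 68) = 11298 - 8*√67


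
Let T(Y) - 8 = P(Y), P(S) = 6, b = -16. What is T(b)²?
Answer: 196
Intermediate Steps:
T(Y) = 14 (T(Y) = 8 + 6 = 14)
T(b)² = 14² = 196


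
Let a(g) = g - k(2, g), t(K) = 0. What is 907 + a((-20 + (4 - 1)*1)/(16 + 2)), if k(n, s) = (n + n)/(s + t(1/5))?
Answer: 278549/306 ≈ 910.29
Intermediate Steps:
k(n, s) = 2*n/s (k(n, s) = (n + n)/(s + 0) = (2*n)/s = 2*n/s)
a(g) = g - 4/g (a(g) = g - 2*2/g = g - 4/g)
907 + a((-20 + (4 - 1)*1)/(16 + 2)) = 907 + ((-20 + (4 - 1)*1)/(16 + 2) - 4*(16 + 2)/(-20 + (4 - 1)*1)) = 907 + ((-20 + 3*1)/18 - 4*18/(-20 + 3*1)) = 907 + ((-20 + 3)*(1/18) - 4*18/(-20 + 3)) = 907 + (-17*1/18 - 4/((-17*1/18))) = 907 + (-17/18 - 4/(-17/18)) = 907 + (-17/18 - 4*(-18/17)) = 907 + (-17/18 + 72/17) = 907 + 1007/306 = 278549/306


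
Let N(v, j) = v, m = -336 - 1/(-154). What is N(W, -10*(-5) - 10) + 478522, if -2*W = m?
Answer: 147436519/308 ≈ 4.7869e+5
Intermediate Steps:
m = -51743/154 (m = -336 - 1*(-1/154) = -336 + 1/154 = -51743/154 ≈ -335.99)
W = 51743/308 (W = -½*(-51743/154) = 51743/308 ≈ 168.00)
N(W, -10*(-5) - 10) + 478522 = 51743/308 + 478522 = 147436519/308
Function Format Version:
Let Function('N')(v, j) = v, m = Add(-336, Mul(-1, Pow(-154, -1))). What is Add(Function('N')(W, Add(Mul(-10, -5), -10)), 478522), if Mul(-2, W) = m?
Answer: Rational(147436519, 308) ≈ 4.7869e+5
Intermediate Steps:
m = Rational(-51743, 154) (m = Add(-336, Mul(-1, Rational(-1, 154))) = Add(-336, Rational(1, 154)) = Rational(-51743, 154) ≈ -335.99)
W = Rational(51743, 308) (W = Mul(Rational(-1, 2), Rational(-51743, 154)) = Rational(51743, 308) ≈ 168.00)
Add(Function('N')(W, Add(Mul(-10, -5), -10)), 478522) = Add(Rational(51743, 308), 478522) = Rational(147436519, 308)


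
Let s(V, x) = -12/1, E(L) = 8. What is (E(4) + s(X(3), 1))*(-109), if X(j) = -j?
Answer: 436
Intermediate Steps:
s(V, x) = -12 (s(V, x) = -12*1 = -12)
(E(4) + s(X(3), 1))*(-109) = (8 - 12)*(-109) = -4*(-109) = 436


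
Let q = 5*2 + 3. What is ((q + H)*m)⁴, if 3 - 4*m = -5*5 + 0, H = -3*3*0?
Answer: 68574961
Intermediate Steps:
H = 0 (H = -9*0 = 0)
m = 7 (m = ¾ - (-5*5 + 0)/4 = ¾ - (-25 + 0)/4 = ¾ - ¼*(-25) = ¾ + 25/4 = 7)
q = 13 (q = 10 + 3 = 13)
((q + H)*m)⁴ = ((13 + 0)*7)⁴ = (13*7)⁴ = 91⁴ = 68574961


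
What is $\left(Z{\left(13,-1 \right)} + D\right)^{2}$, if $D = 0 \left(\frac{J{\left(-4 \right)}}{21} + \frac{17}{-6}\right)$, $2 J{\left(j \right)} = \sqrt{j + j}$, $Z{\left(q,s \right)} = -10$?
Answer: $100$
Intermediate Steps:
$J{\left(j \right)} = \frac{\sqrt{2} \sqrt{j}}{2}$ ($J{\left(j \right)} = \frac{\sqrt{j + j}}{2} = \frac{\sqrt{2 j}}{2} = \frac{\sqrt{2} \sqrt{j}}{2}$)
$D = 0$ ($D = 0 \left(\frac{\frac{1}{2} \sqrt{2} \sqrt{-4}}{21} + \frac{17}{-6}\right) = 0 \left(\frac{\sqrt{2} \cdot 2 i}{2} \cdot \frac{1}{21} + 17 \left(- \frac{1}{6}\right)\right) = 0 \left(i \sqrt{2} \cdot \frac{1}{21} - \frac{17}{6}\right) = 0 \left(\frac{i \sqrt{2}}{21} - \frac{17}{6}\right) = 0 \left(- \frac{17}{6} + \frac{i \sqrt{2}}{21}\right) = 0$)
$\left(Z{\left(13,-1 \right)} + D\right)^{2} = \left(-10 + 0\right)^{2} = \left(-10\right)^{2} = 100$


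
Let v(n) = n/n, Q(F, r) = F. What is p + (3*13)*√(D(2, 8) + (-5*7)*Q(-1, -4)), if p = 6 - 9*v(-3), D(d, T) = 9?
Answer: -3 + 78*√11 ≈ 255.70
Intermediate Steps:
v(n) = 1
p = -3 (p = 6 - 9*1 = 6 - 9 = -3)
p + (3*13)*√(D(2, 8) + (-5*7)*Q(-1, -4)) = -3 + (3*13)*√(9 - 5*7*(-1)) = -3 + 39*√(9 - 35*(-1)) = -3 + 39*√(9 + 35) = -3 + 39*√44 = -3 + 39*(2*√11) = -3 + 78*√11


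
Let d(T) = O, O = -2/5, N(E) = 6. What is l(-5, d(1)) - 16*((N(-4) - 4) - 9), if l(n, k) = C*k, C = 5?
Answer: 110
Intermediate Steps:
O = -⅖ (O = (⅕)*(-2) = -⅖ ≈ -0.40000)
d(T) = -⅖
l(n, k) = 5*k
l(-5, d(1)) - 16*((N(-4) - 4) - 9) = 5*(-⅖) - 16*((6 - 4) - 9) = -2 - 16*(2 - 9) = -2 - 16*(-7) = -2 + 112 = 110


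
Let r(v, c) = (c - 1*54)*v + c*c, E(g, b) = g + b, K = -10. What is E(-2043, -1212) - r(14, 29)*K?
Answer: 1655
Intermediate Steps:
E(g, b) = b + g
r(v, c) = c² + v*(-54 + c) (r(v, c) = (c - 54)*v + c² = (-54 + c)*v + c² = v*(-54 + c) + c² = c² + v*(-54 + c))
E(-2043, -1212) - r(14, 29)*K = (-1212 - 2043) - (29² - 54*14 + 29*14)*(-10) = -3255 - (841 - 756 + 406)*(-10) = -3255 - 491*(-10) = -3255 - 1*(-4910) = -3255 + 4910 = 1655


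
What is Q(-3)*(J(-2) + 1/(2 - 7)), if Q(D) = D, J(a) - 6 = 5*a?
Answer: 63/5 ≈ 12.600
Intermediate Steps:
J(a) = 6 + 5*a
Q(-3)*(J(-2) + 1/(2 - 7)) = -3*((6 + 5*(-2)) + 1/(2 - 7)) = -3*((6 - 10) + 1/(-5)) = -3*(-4 - ⅕) = -3*(-21/5) = 63/5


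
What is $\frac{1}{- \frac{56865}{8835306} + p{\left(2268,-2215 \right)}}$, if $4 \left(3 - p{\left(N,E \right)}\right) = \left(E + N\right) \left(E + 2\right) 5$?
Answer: $\frac{5890204}{863587803897} \approx 6.8206 \cdot 10^{-6}$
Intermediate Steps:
$p{\left(N,E \right)} = 3 - \frac{\left(10 + 5 E\right) \left(E + N\right)}{4}$ ($p{\left(N,E \right)} = 3 - \frac{\left(E + N\right) \left(E + 2\right) 5}{4} = 3 - \frac{\left(E + N\right) \left(2 + E\right) 5}{4} = 3 - \frac{\left(E + N\right) \left(10 + 5 E\right)}{4} = 3 - \frac{\left(10 + 5 E\right) \left(E + N\right)}{4}$)
$\frac{1}{- \frac{56865}{8835306} + p{\left(2268,-2215 \right)}} = \frac{1}{- \frac{56865}{8835306} - \left(\frac{259}{2} - 6279525 + \frac{24531125}{4}\right)} = \frac{1}{\left(-56865\right) \frac{1}{8835306} + \left(3 + \frac{11075}{2} - 5670 - \frac{24531125}{4} + 6279525\right)} = \frac{1}{- \frac{18955}{2945102} + \left(3 + \frac{11075}{2} - 5670 - \frac{24531125}{4} + 6279525\right)} = \frac{1}{- \frac{18955}{2945102} + \frac{586457}{4}} = \frac{1}{\frac{863587803897}{5890204}} = \frac{5890204}{863587803897}$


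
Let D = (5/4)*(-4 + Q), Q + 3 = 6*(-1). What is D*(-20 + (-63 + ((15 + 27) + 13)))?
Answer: 455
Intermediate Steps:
Q = -9 (Q = -3 + 6*(-1) = -3 - 6 = -9)
D = -65/4 (D = (5/4)*(-4 - 9) = (5*(¼))*(-13) = (5/4)*(-13) = -65/4 ≈ -16.250)
D*(-20 + (-63 + ((15 + 27) + 13))) = -65*(-20 + (-63 + ((15 + 27) + 13)))/4 = -65*(-20 + (-63 + (42 + 13)))/4 = -65*(-20 + (-63 + 55))/4 = -65*(-20 - 8)/4 = -65/4*(-28) = 455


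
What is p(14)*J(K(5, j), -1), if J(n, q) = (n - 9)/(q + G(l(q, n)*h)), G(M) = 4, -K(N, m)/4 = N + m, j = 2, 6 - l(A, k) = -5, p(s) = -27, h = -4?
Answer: 333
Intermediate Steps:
l(A, k) = 11 (l(A, k) = 6 - 1*(-5) = 6 + 5 = 11)
K(N, m) = -4*N - 4*m (K(N, m) = -4*(N + m) = -4*N - 4*m)
J(n, q) = (-9 + n)/(4 + q) (J(n, q) = (n - 9)/(q + 4) = (-9 + n)/(4 + q))
p(14)*J(K(5, j), -1) = -27*(-9 + (-4*5 - 4*2))/(4 - 1) = -27*(-9 + (-20 - 8))/3 = -9*(-9 - 28) = -9*(-37) = -27*(-37/3) = 333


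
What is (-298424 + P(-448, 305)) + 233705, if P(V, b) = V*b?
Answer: -201359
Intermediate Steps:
(-298424 + P(-448, 305)) + 233705 = (-298424 - 448*305) + 233705 = (-298424 - 136640) + 233705 = -435064 + 233705 = -201359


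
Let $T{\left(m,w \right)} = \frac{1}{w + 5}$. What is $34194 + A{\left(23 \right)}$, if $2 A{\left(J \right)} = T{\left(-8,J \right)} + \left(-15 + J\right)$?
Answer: $\frac{1915089}{56} \approx 34198.0$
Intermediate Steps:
$T{\left(m,w \right)} = \frac{1}{5 + w}$
$A{\left(J \right)} = - \frac{15}{2} + \frac{J}{2} + \frac{1}{2 \left(5 + J\right)}$ ($A{\left(J \right)} = \frac{\frac{1}{5 + J} + \left(-15 + J\right)}{2} = \frac{-15 + J + \frac{1}{5 + J}}{2} = - \frac{15}{2} + \frac{J}{2} + \frac{1}{2 \left(5 + J\right)}$)
$34194 + A{\left(23 \right)} = 34194 + \frac{1 + \left(-15 + 23\right) \left(5 + 23\right)}{2 \left(5 + 23\right)} = 34194 + \frac{1 + 8 \cdot 28}{2 \cdot 28} = 34194 + \frac{1}{2} \cdot \frac{1}{28} \left(1 + 224\right) = 34194 + \frac{1}{2} \cdot \frac{1}{28} \cdot 225 = 34194 + \frac{225}{56} = \frac{1915089}{56}$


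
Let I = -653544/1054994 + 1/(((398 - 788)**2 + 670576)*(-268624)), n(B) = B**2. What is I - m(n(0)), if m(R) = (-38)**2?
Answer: -168401943514286738057/116571835180606528 ≈ -1444.6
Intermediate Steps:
m(R) = 1444
I = -72213513490911625/116571835180606528 (I = -653544*1/1054994 - 1/268624/((-390)**2 + 670576) = -326772/527497 - 1/268624/(152100 + 670576) = -326772/527497 - 1/268624/822676 = -326772/527497 + (1/822676)*(-1/268624) = -326772/527497 - 1/220990517824 = -72213513490911625/116571835180606528 ≈ -0.61948)
I - m(n(0)) = -72213513490911625/116571835180606528 - 1*1444 = -72213513490911625/116571835180606528 - 1444 = -168401943514286738057/116571835180606528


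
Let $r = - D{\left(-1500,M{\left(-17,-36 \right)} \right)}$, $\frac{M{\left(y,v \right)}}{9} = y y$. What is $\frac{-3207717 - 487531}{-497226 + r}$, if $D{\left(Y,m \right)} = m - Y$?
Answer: $\frac{3695248}{501327} \approx 7.3709$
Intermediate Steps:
$M{\left(y,v \right)} = 9 y^{2}$ ($M{\left(y,v \right)} = 9 y y = 9 y^{2}$)
$r = -4101$ ($r = - (9 \left(-17\right)^{2} - -1500) = - (9 \cdot 289 + 1500) = - (2601 + 1500) = \left(-1\right) 4101 = -4101$)
$\frac{-3207717 - 487531}{-497226 + r} = \frac{-3207717 - 487531}{-497226 - 4101} = - \frac{3695248}{-501327} = \left(-3695248\right) \left(- \frac{1}{501327}\right) = \frac{3695248}{501327}$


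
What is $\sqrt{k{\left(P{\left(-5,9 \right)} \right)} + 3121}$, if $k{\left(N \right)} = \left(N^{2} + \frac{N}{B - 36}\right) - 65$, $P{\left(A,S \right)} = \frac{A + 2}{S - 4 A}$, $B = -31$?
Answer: $\frac{\sqrt{11537207174}}{1943} \approx 55.281$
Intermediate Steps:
$P{\left(A,S \right)} = \frac{2 + A}{S - 4 A}$
$k{\left(N \right)} = -65 + N^{2} - \frac{N}{67}$ ($k{\left(N \right)} = \left(N^{2} + \frac{N}{-31 - 36}\right) - 65 = \left(N^{2} + \frac{N}{-67}\right) - 65 = \left(N^{2} - \frac{N}{67}\right) - 65 = -65 + N^{2} - \frac{N}{67}$)
$\sqrt{k{\left(P{\left(-5,9 \right)} \right)} + 3121} = \sqrt{\left(-65 + \left(\frac{-2 - -5}{\left(-1\right) 9 + 4 \left(-5\right)}\right)^{2} - \frac{\frac{1}{\left(-1\right) 9 + 4 \left(-5\right)} \left(-2 - -5\right)}{67}\right) + 3121} = \sqrt{\left(-65 + \left(\frac{-2 + 5}{-9 - 20}\right)^{2} - \frac{\frac{1}{-9 - 20} \left(-2 + 5\right)}{67}\right) + 3121} = \sqrt{\left(-65 + \left(\frac{1}{-29} \cdot 3\right)^{2} - \frac{\frac{1}{-29} \cdot 3}{67}\right) + 3121} = \sqrt{\left(-65 + \left(\left(- \frac{1}{29}\right) 3\right)^{2} - \frac{\left(- \frac{1}{29}\right) 3}{67}\right) + 3121} = \sqrt{\left(-65 + \left(- \frac{3}{29}\right)^{2} - - \frac{3}{1943}\right) + 3121} = \sqrt{\left(-65 + \frac{9}{841} + \frac{3}{1943}\right) + 3121} = \sqrt{- \frac{3661865}{56347} + 3121} = \sqrt{\frac{172197122}{56347}} = \frac{\sqrt{11537207174}}{1943}$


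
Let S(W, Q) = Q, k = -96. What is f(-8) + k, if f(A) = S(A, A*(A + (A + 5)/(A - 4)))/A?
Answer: -415/4 ≈ -103.75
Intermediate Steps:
f(A) = A + (5 + A)/(-4 + A) (f(A) = (A*(A + (A + 5)/(A - 4)))/A = (A*(A + (5 + A)/(-4 + A)))/A = A + (5 + A)/(-4 + A))
f(-8) + k = (5 - 8 - 8*(-4 - 8))/(-4 - 8) - 96 = (5 - 8 - 8*(-12))/(-12) - 96 = -(5 - 8 + 96)/12 - 96 = -1/12*93 - 96 = -31/4 - 96 = -415/4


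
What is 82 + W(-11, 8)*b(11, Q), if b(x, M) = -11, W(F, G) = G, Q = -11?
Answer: -6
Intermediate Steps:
82 + W(-11, 8)*b(11, Q) = 82 + 8*(-11) = 82 - 88 = -6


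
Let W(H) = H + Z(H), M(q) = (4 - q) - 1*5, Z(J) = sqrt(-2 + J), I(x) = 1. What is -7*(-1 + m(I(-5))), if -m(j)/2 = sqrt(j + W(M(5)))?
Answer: 7 + 14*sqrt(-5 + 2*I*sqrt(2)) ≈ 15.542 + 32.449*I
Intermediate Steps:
M(q) = -1 - q (M(q) = (4 - q) - 5 = -1 - q)
W(H) = H + sqrt(-2 + H)
m(j) = -2*sqrt(-6 + j + 2*I*sqrt(2)) (m(j) = -2*sqrt(j + ((-1 - 1*5) + sqrt(-2 + (-1 - 1*5)))) = -2*sqrt(j + ((-1 - 5) + sqrt(-2 + (-1 - 5)))) = -2*sqrt(j + (-6 + sqrt(-2 - 6))) = -2*sqrt(j + (-6 + sqrt(-8))) = -2*sqrt(j + (-6 + 2*I*sqrt(2))) = -2*sqrt(-6 + j + 2*I*sqrt(2)))
-7*(-1 + m(I(-5))) = -7*(-1 - 2*sqrt(-6 + 1 + 2*I*sqrt(2))) = -7*(-1 - 2*sqrt(-5 + 2*I*sqrt(2))) = 7 + 14*sqrt(-5 + 2*I*sqrt(2))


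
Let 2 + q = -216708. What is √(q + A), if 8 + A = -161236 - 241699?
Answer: I*√619653 ≈ 787.18*I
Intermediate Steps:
q = -216710 (q = -2 - 216708 = -216710)
A = -402943 (A = -8 + (-161236 - 241699) = -8 - 402935 = -402943)
√(q + A) = √(-216710 - 402943) = √(-619653) = I*√619653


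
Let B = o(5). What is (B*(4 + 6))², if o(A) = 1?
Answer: 100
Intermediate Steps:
B = 1
(B*(4 + 6))² = (1*(4 + 6))² = (1*10)² = 10² = 100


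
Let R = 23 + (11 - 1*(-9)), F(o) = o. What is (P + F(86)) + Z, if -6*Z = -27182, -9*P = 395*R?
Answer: 24562/9 ≈ 2729.1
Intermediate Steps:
R = 43 (R = 23 + (11 + 9) = 23 + 20 = 43)
P = -16985/9 (P = -395*43/9 = -⅑*16985 = -16985/9 ≈ -1887.2)
Z = 13591/3 (Z = -⅙*(-27182) = 13591/3 ≈ 4530.3)
(P + F(86)) + Z = (-16985/9 + 86) + 13591/3 = -16211/9 + 13591/3 = 24562/9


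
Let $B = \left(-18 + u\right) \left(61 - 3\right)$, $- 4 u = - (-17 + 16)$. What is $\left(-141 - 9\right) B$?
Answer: $158775$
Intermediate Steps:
$u = - \frac{1}{4}$ ($u = - \frac{\left(-1\right) \left(-17 + 16\right)}{4} = - \frac{\left(-1\right) \left(-1\right)}{4} = \left(- \frac{1}{4}\right) 1 = - \frac{1}{4} \approx -0.25$)
$B = - \frac{2117}{2}$ ($B = \left(-18 - \frac{1}{4}\right) \left(61 - 3\right) = \left(- \frac{73}{4}\right) 58 = - \frac{2117}{2} \approx -1058.5$)
$\left(-141 - 9\right) B = \left(-141 - 9\right) \left(- \frac{2117}{2}\right) = \left(-150\right) \left(- \frac{2117}{2}\right) = 158775$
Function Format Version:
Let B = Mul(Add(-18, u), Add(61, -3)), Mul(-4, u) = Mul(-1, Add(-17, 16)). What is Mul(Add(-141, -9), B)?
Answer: 158775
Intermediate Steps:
u = Rational(-1, 4) (u = Mul(Rational(-1, 4), Mul(-1, Add(-17, 16))) = Mul(Rational(-1, 4), Mul(-1, -1)) = Mul(Rational(-1, 4), 1) = Rational(-1, 4) ≈ -0.25000)
B = Rational(-2117, 2) (B = Mul(Add(-18, Rational(-1, 4)), Add(61, -3)) = Mul(Rational(-73, 4), 58) = Rational(-2117, 2) ≈ -1058.5)
Mul(Add(-141, -9), B) = Mul(Add(-141, -9), Rational(-2117, 2)) = Mul(-150, Rational(-2117, 2)) = 158775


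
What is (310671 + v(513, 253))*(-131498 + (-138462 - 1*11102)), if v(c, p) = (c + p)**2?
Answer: -252232627474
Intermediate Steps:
(310671 + v(513, 253))*(-131498 + (-138462 - 1*11102)) = (310671 + (513 + 253)**2)*(-131498 + (-138462 - 1*11102)) = (310671 + 766**2)*(-131498 + (-138462 - 11102)) = (310671 + 586756)*(-131498 - 149564) = 897427*(-281062) = -252232627474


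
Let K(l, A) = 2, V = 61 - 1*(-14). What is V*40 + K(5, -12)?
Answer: 3002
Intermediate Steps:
V = 75 (V = 61 + 14 = 75)
V*40 + K(5, -12) = 75*40 + 2 = 3000 + 2 = 3002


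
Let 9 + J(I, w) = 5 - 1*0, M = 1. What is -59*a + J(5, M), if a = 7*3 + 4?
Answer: -1479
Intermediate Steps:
a = 25 (a = 21 + 4 = 25)
J(I, w) = -4 (J(I, w) = -9 + (5 - 1*0) = -9 + (5 + 0) = -9 + 5 = -4)
-59*a + J(5, M) = -59*25 - 4 = -1475 - 4 = -1479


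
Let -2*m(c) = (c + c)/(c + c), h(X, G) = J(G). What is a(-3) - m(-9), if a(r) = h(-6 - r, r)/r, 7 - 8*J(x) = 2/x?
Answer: 13/72 ≈ 0.18056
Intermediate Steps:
J(x) = 7/8 - 1/(4*x)
h(X, G) = (-2 + 7*G)/(8*G)
m(c) = -1/2 (m(c) = -(c + c)/(2*(c + c)) = -2*c/(2*(2*c)) = -2*c*1/(2*c)/2 = -1/2*1 = -1/2)
a(r) = (-2 + 7*r)/(8*r**2) (a(r) = ((-2 + 7*r)/(8*r))/r = (-2 + 7*r)/(8*r**2))
a(-3) - m(-9) = (1/8)*(-2 + 7*(-3))/(-3)**2 - 1*(-1/2) = (1/8)*(1/9)*(-2 - 21) + 1/2 = (1/8)*(1/9)*(-23) + 1/2 = -23/72 + 1/2 = 13/72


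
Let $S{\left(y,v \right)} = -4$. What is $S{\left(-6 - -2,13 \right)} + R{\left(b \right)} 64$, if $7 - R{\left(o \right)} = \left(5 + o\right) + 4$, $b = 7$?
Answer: $-580$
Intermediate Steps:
$R{\left(o \right)} = -2 - o$ ($R{\left(o \right)} = 7 - \left(\left(5 + o\right) + 4\right) = 7 - \left(9 + o\right) = -2 - o$)
$S{\left(-6 - -2,13 \right)} + R{\left(b \right)} 64 = -4 + \left(-2 - 7\right) 64 = -4 - 576 = -580$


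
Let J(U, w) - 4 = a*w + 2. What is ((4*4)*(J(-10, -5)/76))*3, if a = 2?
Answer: -48/19 ≈ -2.5263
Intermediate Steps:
J(U, w) = 6 + 2*w (J(U, w) = 4 + (2*w + 2) = 4 + (2 + 2*w) = 6 + 2*w)
((4*4)*(J(-10, -5)/76))*3 = ((4*4)*((6 + 2*(-5))/76))*3 = (16*((6 - 10)*(1/76)))*3 = (16*(-4*1/76))*3 = (16*(-1/19))*3 = -16/19*3 = -48/19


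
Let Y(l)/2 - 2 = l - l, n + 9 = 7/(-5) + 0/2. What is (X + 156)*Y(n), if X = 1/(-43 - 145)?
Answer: 29327/47 ≈ 623.98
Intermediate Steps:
n = -52/5 (n = -9 + (7/(-5) + 0/2) = -9 + (7*(-⅕) + 0*(½)) = -9 + (-7/5 + 0) = -9 - 7/5 = -52/5 ≈ -10.400)
X = -1/188 (X = 1/(-188) = -1/188 ≈ -0.0053191)
Y(l) = 4 (Y(l) = 4 + 2*(l - l) = 4 + 2*0 = 4 + 0 = 4)
(X + 156)*Y(n) = (-1/188 + 156)*4 = (29327/188)*4 = 29327/47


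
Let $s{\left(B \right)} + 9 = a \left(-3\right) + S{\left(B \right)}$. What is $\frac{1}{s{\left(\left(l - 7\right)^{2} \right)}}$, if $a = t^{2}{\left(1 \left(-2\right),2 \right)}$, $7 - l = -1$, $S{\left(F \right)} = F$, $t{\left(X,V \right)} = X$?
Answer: $- \frac{1}{20} \approx -0.05$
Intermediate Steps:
$l = 8$ ($l = 7 - -1 = 7 + 1 = 8$)
$a = 4$ ($a = \left(1 \left(-2\right)\right)^{2} = \left(-2\right)^{2} = 4$)
$s{\left(B \right)} = -21 + B$ ($s{\left(B \right)} = -9 + \left(4 \left(-3\right) + B\right) = -9 + \left(-12 + B\right) = -21 + B$)
$\frac{1}{s{\left(\left(l - 7\right)^{2} \right)}} = \frac{1}{-21 + \left(8 - 7\right)^{2}} = \frac{1}{-21 + 1^{2}} = \frac{1}{-21 + 1} = \frac{1}{-20} = - \frac{1}{20}$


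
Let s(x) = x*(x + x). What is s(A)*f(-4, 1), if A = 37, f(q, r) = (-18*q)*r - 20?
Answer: 142376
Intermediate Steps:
f(q, r) = -20 - 18*q*r (f(q, r) = -18*q*r - 20 = -20 - 18*q*r)
s(x) = 2*x² (s(x) = x*(2*x) = 2*x²)
s(A)*f(-4, 1) = (2*37²)*(-20 - 18*(-4)*1) = (2*1369)*(-20 + 72) = 2738*52 = 142376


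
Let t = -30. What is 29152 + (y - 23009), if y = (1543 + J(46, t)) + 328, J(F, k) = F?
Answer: 8060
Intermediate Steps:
y = 1917 (y = (1543 + 46) + 328 = 1589 + 328 = 1917)
29152 + (y - 23009) = 29152 + (1917 - 23009) = 29152 - 21092 = 8060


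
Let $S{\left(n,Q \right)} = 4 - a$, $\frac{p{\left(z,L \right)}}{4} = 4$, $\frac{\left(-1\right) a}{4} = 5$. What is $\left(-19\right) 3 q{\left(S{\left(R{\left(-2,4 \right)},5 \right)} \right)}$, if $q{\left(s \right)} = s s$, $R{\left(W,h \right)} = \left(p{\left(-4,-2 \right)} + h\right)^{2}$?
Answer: $-32832$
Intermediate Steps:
$a = -20$ ($a = \left(-4\right) 5 = -20$)
$p{\left(z,L \right)} = 16$ ($p{\left(z,L \right)} = 4 \cdot 4 = 16$)
$R{\left(W,h \right)} = \left(16 + h\right)^{2}$
$S{\left(n,Q \right)} = 24$ ($S{\left(n,Q \right)} = 4 - -20 = 4 + 20 = 24$)
$q{\left(s \right)} = s^{2}$
$\left(-19\right) 3 q{\left(S{\left(R{\left(-2,4 \right)},5 \right)} \right)} = \left(-19\right) 3 \cdot 24^{2} = \left(-57\right) 576 = -32832$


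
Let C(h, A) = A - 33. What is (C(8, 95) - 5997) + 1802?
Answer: -4133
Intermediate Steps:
C(h, A) = -33 + A
(C(8, 95) - 5997) + 1802 = ((-33 + 95) - 5997) + 1802 = (62 - 5997) + 1802 = -5935 + 1802 = -4133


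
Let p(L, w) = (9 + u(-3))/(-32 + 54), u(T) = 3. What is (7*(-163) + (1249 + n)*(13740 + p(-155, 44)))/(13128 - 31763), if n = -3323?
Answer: 62697871/40997 ≈ 1529.3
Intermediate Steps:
p(L, w) = 6/11 (p(L, w) = (9 + 3)/(-32 + 54) = 12/22 = 12*(1/22) = 6/11)
(7*(-163) + (1249 + n)*(13740 + p(-155, 44)))/(13128 - 31763) = (7*(-163) + (1249 - 3323)*(13740 + 6/11))/(13128 - 31763) = (-1141 - 2074*151146/11)/(-18635) = (-1141 - 313476804/11)*(-1/18635) = -313489355/11*(-1/18635) = 62697871/40997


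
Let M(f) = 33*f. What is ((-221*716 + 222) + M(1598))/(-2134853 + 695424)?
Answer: 105280/1439429 ≈ 0.073140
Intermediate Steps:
((-221*716 + 222) + M(1598))/(-2134853 + 695424) = ((-221*716 + 222) + 33*1598)/(-2134853 + 695424) = ((-158236 + 222) + 52734)/(-1439429) = (-158014 + 52734)*(-1/1439429) = -105280*(-1/1439429) = 105280/1439429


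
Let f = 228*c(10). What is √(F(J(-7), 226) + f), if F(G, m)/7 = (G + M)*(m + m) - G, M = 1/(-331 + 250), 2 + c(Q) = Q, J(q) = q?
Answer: I*√1645439/9 ≈ 142.53*I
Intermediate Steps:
c(Q) = -2 + Q
M = -1/81 (M = 1/(-81) = -1/81 ≈ -0.012346)
f = 1824 (f = 228*(-2 + 10) = 228*8 = 1824)
F(G, m) = -7*G + 14*m*(-1/81 + G) (F(G, m) = 7*((G - 1/81)*(m + m) - G) = 7*((-1/81 + G)*(2*m) - G) = 7*(2*m*(-1/81 + G) - G) = 7*(-G + 2*m*(-1/81 + G)) = -7*G + 14*m*(-1/81 + G))
√(F(J(-7), 226) + f) = √((-7*(-7) - 14/81*226 + 14*(-7)*226) + 1824) = √((49 - 3164/81 - 22148) + 1824) = √(-1793183/81 + 1824) = √(-1645439/81) = I*√1645439/9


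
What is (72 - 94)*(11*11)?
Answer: -2662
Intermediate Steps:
(72 - 94)*(11*11) = -22*121 = -2662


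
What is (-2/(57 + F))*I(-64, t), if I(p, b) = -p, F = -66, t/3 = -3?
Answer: 128/9 ≈ 14.222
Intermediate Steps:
t = -9 (t = 3*(-3) = -9)
(-2/(57 + F))*I(-64, t) = (-2/(57 - 66))*(-1*(-64)) = (-2/(-9))*64 = -1/9*(-2)*64 = (2/9)*64 = 128/9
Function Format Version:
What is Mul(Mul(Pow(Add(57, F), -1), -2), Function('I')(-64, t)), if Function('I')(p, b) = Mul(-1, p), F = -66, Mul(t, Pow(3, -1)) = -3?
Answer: Rational(128, 9) ≈ 14.222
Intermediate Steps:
t = -9 (t = Mul(3, -3) = -9)
Mul(Mul(Pow(Add(57, F), -1), -2), Function('I')(-64, t)) = Mul(Mul(Pow(Add(57, -66), -1), -2), Mul(-1, -64)) = Mul(Mul(Pow(-9, -1), -2), 64) = Mul(Mul(Rational(-1, 9), -2), 64) = Mul(Rational(2, 9), 64) = Rational(128, 9)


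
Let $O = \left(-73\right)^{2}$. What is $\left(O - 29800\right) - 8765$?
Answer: $-33236$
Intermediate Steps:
$O = 5329$
$\left(O - 29800\right) - 8765 = \left(5329 - 29800\right) - 8765 = -24471 - 8765 = -33236$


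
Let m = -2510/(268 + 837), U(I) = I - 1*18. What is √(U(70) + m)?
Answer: √2428790/221 ≈ 7.0518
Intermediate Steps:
U(I) = -18 + I (U(I) = I - 18 = -18 + I)
m = -502/221 (m = -2510/1105 = -2510*1/1105 = -502/221 ≈ -2.2715)
√(U(70) + m) = √((-18 + 70) - 502/221) = √(52 - 502/221) = √(10990/221) = √2428790/221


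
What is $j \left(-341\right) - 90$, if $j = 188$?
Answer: $-64198$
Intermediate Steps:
$j \left(-341\right) - 90 = 188 \left(-341\right) - 90 = -64108 - 90 = -64198$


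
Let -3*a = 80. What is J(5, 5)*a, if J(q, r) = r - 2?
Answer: -80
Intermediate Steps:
J(q, r) = -2 + r
a = -80/3 (a = -⅓*80 = -80/3 ≈ -26.667)
J(5, 5)*a = (-2 + 5)*(-80/3) = 3*(-80/3) = -80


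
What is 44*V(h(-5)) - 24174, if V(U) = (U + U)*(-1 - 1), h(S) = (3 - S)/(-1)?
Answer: -22766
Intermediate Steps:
h(S) = -3 + S (h(S) = (3 - S)*(-1) = -3 + S)
V(U) = -4*U (V(U) = (2*U)*(-2) = -4*U)
44*V(h(-5)) - 24174 = 44*(-4*(-3 - 5)) - 24174 = 44*(-4*(-8)) - 24174 = 44*32 - 24174 = 1408 - 24174 = -22766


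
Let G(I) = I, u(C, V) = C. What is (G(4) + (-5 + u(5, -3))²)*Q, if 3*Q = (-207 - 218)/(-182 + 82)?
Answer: 17/3 ≈ 5.6667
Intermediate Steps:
Q = 17/12 (Q = ((-207 - 218)/(-182 + 82))/3 = (-425/(-100))/3 = (-425*(-1/100))/3 = (⅓)*(17/4) = 17/12 ≈ 1.4167)
(G(4) + (-5 + u(5, -3))²)*Q = (4 + (-5 + 5)²)*(17/12) = (4 + 0²)*(17/12) = (4 + 0)*(17/12) = 4*(17/12) = 17/3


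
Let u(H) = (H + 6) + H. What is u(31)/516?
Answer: 17/129 ≈ 0.13178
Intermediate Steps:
u(H) = 6 + 2*H (u(H) = (6 + H) + H = 6 + 2*H)
u(31)/516 = (6 + 2*31)/516 = (6 + 62)*(1/516) = 68*(1/516) = 17/129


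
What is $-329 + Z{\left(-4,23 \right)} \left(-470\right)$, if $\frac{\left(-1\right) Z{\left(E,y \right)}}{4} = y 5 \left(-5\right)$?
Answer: $-1081329$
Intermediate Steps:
$Z{\left(E,y \right)} = 100 y$ ($Z{\left(E,y \right)} = - 4 y 5 \left(-5\right) = - 4 \cdot 5 y \left(-5\right) = - 4 \left(- 25 y\right) = 100 y$)
$-329 + Z{\left(-4,23 \right)} \left(-470\right) = -329 + 100 \cdot 23 \left(-470\right) = -329 + 2300 \left(-470\right) = -329 - 1081000 = -1081329$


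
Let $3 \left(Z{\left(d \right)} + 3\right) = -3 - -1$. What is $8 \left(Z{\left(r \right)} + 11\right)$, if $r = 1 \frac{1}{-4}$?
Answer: $\frac{176}{3} \approx 58.667$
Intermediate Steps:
$r = - \frac{1}{4}$ ($r = 1 \left(- \frac{1}{4}\right) = - \frac{1}{4} \approx -0.25$)
$Z{\left(d \right)} = - \frac{11}{3}$ ($Z{\left(d \right)} = -3 + \frac{-3 - -1}{3} = -3 + \frac{-3 + 1}{3} = -3 + \frac{1}{3} \left(-2\right) = -3 - \frac{2}{3} = - \frac{11}{3}$)
$8 \left(Z{\left(r \right)} + 11\right) = 8 \left(- \frac{11}{3} + 11\right) = 8 \cdot \frac{22}{3} = \frac{176}{3}$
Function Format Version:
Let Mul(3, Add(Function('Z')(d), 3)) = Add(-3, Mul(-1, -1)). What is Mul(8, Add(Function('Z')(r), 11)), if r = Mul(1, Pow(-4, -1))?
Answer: Rational(176, 3) ≈ 58.667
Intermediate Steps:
r = Rational(-1, 4) (r = Mul(1, Rational(-1, 4)) = Rational(-1, 4) ≈ -0.25000)
Function('Z')(d) = Rational(-11, 3) (Function('Z')(d) = Add(-3, Mul(Rational(1, 3), Add(-3, Mul(-1, -1)))) = Add(-3, Mul(Rational(1, 3), Add(-3, 1))) = Add(-3, Mul(Rational(1, 3), -2)) = Add(-3, Rational(-2, 3)) = Rational(-11, 3))
Mul(8, Add(Function('Z')(r), 11)) = Mul(8, Add(Rational(-11, 3), 11)) = Mul(8, Rational(22, 3)) = Rational(176, 3)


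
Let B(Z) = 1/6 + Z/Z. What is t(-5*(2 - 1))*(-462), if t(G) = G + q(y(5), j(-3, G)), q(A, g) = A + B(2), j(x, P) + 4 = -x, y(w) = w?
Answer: -539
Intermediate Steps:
j(x, P) = -4 - x
B(Z) = 7/6 (B(Z) = 1*(⅙) + 1 = ⅙ + 1 = 7/6)
q(A, g) = 7/6 + A (q(A, g) = A + 7/6 = 7/6 + A)
t(G) = 37/6 + G (t(G) = G + (7/6 + 5) = G + 37/6 = 37/6 + G)
t(-5*(2 - 1))*(-462) = (37/6 - 5*(2 - 1))*(-462) = (37/6 - 5*1)*(-462) = (37/6 - 5)*(-462) = (7/6)*(-462) = -539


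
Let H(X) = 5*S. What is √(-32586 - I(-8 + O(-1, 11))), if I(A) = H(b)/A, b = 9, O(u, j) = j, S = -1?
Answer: I*√293259/3 ≈ 180.51*I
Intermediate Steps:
H(X) = -5 (H(X) = 5*(-1) = -5)
I(A) = -5/A
√(-32586 - I(-8 + O(-1, 11))) = √(-32586 - (-5)/(-8 + 11)) = √(-32586 - (-5)/3) = √(-32586 - 1*(-5/3)) = √(-32586 + 5/3) = √(-97753/3) = I*√293259/3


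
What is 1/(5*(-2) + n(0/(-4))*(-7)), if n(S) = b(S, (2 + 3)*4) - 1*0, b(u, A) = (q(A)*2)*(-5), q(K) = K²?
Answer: 1/27990 ≈ 3.5727e-5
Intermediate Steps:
b(u, A) = -10*A² (b(u, A) = (A²*2)*(-5) = (2*A²)*(-5) = -10*A²)
n(S) = -4000 (n(S) = -10*16*(2 + 3)² - 1*0 = -10*(5*4)² + 0 = -10*20² + 0 = -10*400 + 0 = -4000 + 0 = -4000)
1/(5*(-2) + n(0/(-4))*(-7)) = 1/(5*(-2) - 4000*(-7)) = 1/(-10 + 28000) = 1/27990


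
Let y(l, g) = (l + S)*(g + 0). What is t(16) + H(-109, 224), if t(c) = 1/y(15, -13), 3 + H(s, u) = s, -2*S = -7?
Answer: -53874/481 ≈ -112.00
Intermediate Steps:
S = 7/2 (S = -1/2*(-7) = 7/2 ≈ 3.5000)
y(l, g) = g*(7/2 + l) (y(l, g) = (l + 7/2)*(g + 0) = (7/2 + l)*g = g*(7/2 + l))
H(s, u) = -3 + s
t(c) = -2/481 (t(c) = 1/((1/2)*(-13)*(7 + 2*15)) = 1/((1/2)*(-13)*(7 + 30)) = 1/((1/2)*(-13)*37) = 1/(-481/2) = -2/481)
t(16) + H(-109, 224) = -2/481 + (-3 - 109) = -2/481 - 112 = -53874/481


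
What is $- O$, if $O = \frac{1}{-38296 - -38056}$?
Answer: $\frac{1}{240} \approx 0.0041667$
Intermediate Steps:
$O = - \frac{1}{240}$ ($O = \frac{1}{-38296 + 38056} = \frac{1}{-240} = - \frac{1}{240} \approx -0.0041667$)
$- O = \left(-1\right) \left(- \frac{1}{240}\right) = \frac{1}{240}$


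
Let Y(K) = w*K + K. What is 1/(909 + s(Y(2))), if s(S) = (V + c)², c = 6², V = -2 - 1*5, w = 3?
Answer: 1/1750 ≈ 0.00057143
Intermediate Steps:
Y(K) = 4*K (Y(K) = 3*K + K = 4*K)
V = -7 (V = -2 - 5 = -7)
c = 36
s(S) = 841 (s(S) = (-7 + 36)² = 29² = 841)
1/(909 + s(Y(2))) = 1/(909 + 841) = 1/1750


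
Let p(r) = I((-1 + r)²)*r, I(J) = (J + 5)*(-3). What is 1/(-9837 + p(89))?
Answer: -1/2078820 ≈ -4.8104e-7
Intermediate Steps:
I(J) = -15 - 3*J (I(J) = (5 + J)*(-3) = -15 - 3*J)
p(r) = r*(-15 - 3*(-1 + r)²) (p(r) = (-15 - 3*(-1 + r)²)*r = r*(-15 - 3*(-1 + r)²))
1/(-9837 + p(89)) = 1/(-9837 - 3*89*(5 + (-1 + 89)²)) = 1/(-9837 - 3*89*(5 + 88²)) = 1/(-9837 - 3*89*(5 + 7744)) = 1/(-9837 - 3*89*7749) = 1/(-9837 - 2068983) = 1/(-2078820) = -1/2078820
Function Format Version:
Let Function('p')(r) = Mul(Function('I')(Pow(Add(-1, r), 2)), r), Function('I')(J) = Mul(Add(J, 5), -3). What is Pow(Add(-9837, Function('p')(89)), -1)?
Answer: Rational(-1, 2078820) ≈ -4.8104e-7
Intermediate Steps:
Function('I')(J) = Add(-15, Mul(-3, J)) (Function('I')(J) = Mul(Add(5, J), -3) = Add(-15, Mul(-3, J)))
Function('p')(r) = Mul(r, Add(-15, Mul(-3, Pow(Add(-1, r), 2)))) (Function('p')(r) = Mul(Add(-15, Mul(-3, Pow(Add(-1, r), 2))), r) = Mul(r, Add(-15, Mul(-3, Pow(Add(-1, r), 2)))))
Pow(Add(-9837, Function('p')(89)), -1) = Pow(Add(-9837, Mul(-3, 89, Add(5, Pow(Add(-1, 89), 2)))), -1) = Pow(Add(-9837, Mul(-3, 89, Add(5, Pow(88, 2)))), -1) = Pow(Add(-9837, Mul(-3, 89, Add(5, 7744))), -1) = Pow(Add(-9837, Mul(-3, 89, 7749)), -1) = Pow(Add(-9837, -2068983), -1) = Pow(-2078820, -1) = Rational(-1, 2078820)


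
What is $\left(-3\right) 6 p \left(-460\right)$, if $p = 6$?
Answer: $49680$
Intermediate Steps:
$\left(-3\right) 6 p \left(-460\right) = \left(-3\right) 6 \cdot 6 \left(-460\right) = \left(-18\right) 6 \left(-460\right) = \left(-108\right) \left(-460\right) = 49680$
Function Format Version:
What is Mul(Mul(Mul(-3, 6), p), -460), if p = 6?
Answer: 49680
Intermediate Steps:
Mul(Mul(Mul(-3, 6), p), -460) = Mul(Mul(Mul(-3, 6), 6), -460) = Mul(Mul(-18, 6), -460) = Mul(-108, -460) = 49680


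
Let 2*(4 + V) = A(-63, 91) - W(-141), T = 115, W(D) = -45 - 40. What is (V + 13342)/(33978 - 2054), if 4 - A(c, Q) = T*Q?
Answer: 4075/15962 ≈ 0.25529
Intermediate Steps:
W(D) = -85
A(c, Q) = 4 - 115*Q
V = -5192 (V = -4 + ((4 - 115*91) - 1*(-85))/2 = -4 + ((4 - 10465) + 85)/2 = -4 + (-10461 + 85)/2 = -4 + (½)*(-10376) = -4 - 5188 = -5192)
(V + 13342)/(33978 - 2054) = (-5192 + 13342)/(33978 - 2054) = 8150/31924 = 8150*(1/31924) = 4075/15962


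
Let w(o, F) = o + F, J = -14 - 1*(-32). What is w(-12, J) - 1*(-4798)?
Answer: 4804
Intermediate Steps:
J = 18 (J = -14 + 32 = 18)
w(o, F) = F + o
w(-12, J) - 1*(-4798) = (18 - 12) - 1*(-4798) = 6 + 4798 = 4804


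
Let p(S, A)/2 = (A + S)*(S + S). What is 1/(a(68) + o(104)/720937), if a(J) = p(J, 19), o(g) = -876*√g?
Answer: 256236827878717/6063588294920296440 + 52628401*√26/12127176589840592880 ≈ 4.2258e-5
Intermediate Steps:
p(S, A) = 4*S*(A + S) (p(S, A) = 2*((A + S)*(S + S)) = 2*((A + S)*(2*S)) = 2*(2*S*(A + S)) = 4*S*(A + S))
a(J) = 4*J*(19 + J)
1/(a(68) + o(104)/720937) = 1/(4*68*(19 + 68) - 1752*√26/720937) = 1/(4*68*87 - 1752*√26*(1/720937)) = 1/(23664 - 1752*√26*(1/720937)) = 1/(23664 - 1752*√26/720937)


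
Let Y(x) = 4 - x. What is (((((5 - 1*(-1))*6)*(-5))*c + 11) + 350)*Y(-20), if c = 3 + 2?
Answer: -12936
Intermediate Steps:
c = 5
(((((5 - 1*(-1))*6)*(-5))*c + 11) + 350)*Y(-20) = (((((5 - 1*(-1))*6)*(-5))*5 + 11) + 350)*(4 - 1*(-20)) = (((((5 + 1)*6)*(-5))*5 + 11) + 350)*(4 + 20) = ((((6*6)*(-5))*5 + 11) + 350)*24 = (((36*(-5))*5 + 11) + 350)*24 = ((-180*5 + 11) + 350)*24 = ((-900 + 11) + 350)*24 = (-889 + 350)*24 = -539*24 = -12936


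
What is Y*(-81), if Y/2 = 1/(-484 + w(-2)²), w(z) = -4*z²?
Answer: 27/38 ≈ 0.71053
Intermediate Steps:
Y = -1/114 (Y = 2/(-484 + (-4*(-2)²)²) = 2/(-484 + (-4*4)²) = 2/(-484 + (-16)²) = 2/(-484 + 256) = 2/(-228) = 2*(-1/228) = -1/114 ≈ -0.0087719)
Y*(-81) = -1/114*(-81) = 27/38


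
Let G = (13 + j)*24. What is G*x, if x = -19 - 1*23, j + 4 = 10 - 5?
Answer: -14112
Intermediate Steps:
j = 1 (j = -4 + (10 - 5) = -4 + 5 = 1)
G = 336 (G = (13 + 1)*24 = 14*24 = 336)
x = -42 (x = -19 - 23 = -42)
G*x = 336*(-42) = -14112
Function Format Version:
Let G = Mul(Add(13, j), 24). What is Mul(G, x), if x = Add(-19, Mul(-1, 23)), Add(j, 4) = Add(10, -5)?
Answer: -14112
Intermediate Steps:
j = 1 (j = Add(-4, Add(10, -5)) = Add(-4, 5) = 1)
G = 336 (G = Mul(Add(13, 1), 24) = Mul(14, 24) = 336)
x = -42 (x = Add(-19, -23) = -42)
Mul(G, x) = Mul(336, -42) = -14112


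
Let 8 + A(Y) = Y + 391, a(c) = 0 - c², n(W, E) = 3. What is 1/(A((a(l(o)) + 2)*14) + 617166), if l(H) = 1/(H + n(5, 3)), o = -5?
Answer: 2/1235147 ≈ 1.6192e-6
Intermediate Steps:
l(H) = 1/(3 + H) (l(H) = 1/(H + 3) = 1/(3 + H))
a(c) = -c²
A(Y) = 383 + Y (A(Y) = -8 + (Y + 391) = -8 + (391 + Y) = 383 + Y)
1/(A((a(l(o)) + 2)*14) + 617166) = 1/((383 + (-(1/(3 - 5))² + 2)*14) + 617166) = 1/((383 + (-(1/(-2))² + 2)*14) + 617166) = 1/((383 + (-(-½)² + 2)*14) + 617166) = 1/((383 + (-1*¼ + 2)*14) + 617166) = 1/((383 + (-¼ + 2)*14) + 617166) = 1/((383 + (7/4)*14) + 617166) = 1/((383 + 49/2) + 617166) = 1/(815/2 + 617166) = 1/(1235147/2) = 2/1235147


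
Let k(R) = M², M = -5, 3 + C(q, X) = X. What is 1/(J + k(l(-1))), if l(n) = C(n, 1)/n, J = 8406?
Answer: 1/8431 ≈ 0.00011861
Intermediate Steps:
C(q, X) = -3 + X
l(n) = -2/n (l(n) = (-3 + 1)/n = -2/n)
k(R) = 25 (k(R) = (-5)² = 25)
1/(J + k(l(-1))) = 1/(8406 + 25) = 1/8431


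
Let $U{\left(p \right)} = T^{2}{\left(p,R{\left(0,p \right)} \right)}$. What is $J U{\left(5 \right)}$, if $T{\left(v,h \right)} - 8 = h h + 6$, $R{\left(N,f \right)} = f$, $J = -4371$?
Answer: $-6648291$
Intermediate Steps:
$T{\left(v,h \right)} = 14 + h^{2}$ ($T{\left(v,h \right)} = 8 + \left(h h + 6\right) = 8 + \left(h^{2} + 6\right) = 8 + \left(6 + h^{2}\right) = 14 + h^{2}$)
$U{\left(p \right)} = \left(14 + p^{2}\right)^{2}$
$J U{\left(5 \right)} = - 4371 \left(14 + 5^{2}\right)^{2} = - 4371 \left(14 + 25\right)^{2} = - 4371 \cdot 39^{2} = \left(-4371\right) 1521 = -6648291$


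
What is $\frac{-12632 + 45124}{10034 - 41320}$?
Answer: $- \frac{16246}{15643} \approx -1.0385$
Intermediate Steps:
$\frac{-12632 + 45124}{10034 - 41320} = \frac{32492}{-31286} = 32492 \left(- \frac{1}{31286}\right) = - \frac{16246}{15643}$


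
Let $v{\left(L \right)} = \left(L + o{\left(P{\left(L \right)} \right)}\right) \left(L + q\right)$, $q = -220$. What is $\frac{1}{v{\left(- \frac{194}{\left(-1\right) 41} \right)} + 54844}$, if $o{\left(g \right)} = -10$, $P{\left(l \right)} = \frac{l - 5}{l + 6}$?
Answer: $\frac{1681}{94099180} \approx 1.7864 \cdot 10^{-5}$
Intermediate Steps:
$P{\left(l \right)} = \frac{-5 + l}{6 + l}$
$v{\left(L \right)} = \left(-220 + L\right) \left(-10 + L\right)$ ($v{\left(L \right)} = \left(L - 10\right) \left(L - 220\right) = \left(-10 + L\right) \left(-220 + L\right) = \left(-220 + L\right) \left(-10 + L\right)$)
$\frac{1}{v{\left(- \frac{194}{\left(-1\right) 41} \right)} + 54844} = \frac{1}{\left(2200 + \left(- \frac{194}{\left(-1\right) 41}\right)^{2} - 230 \left(- \frac{194}{\left(-1\right) 41}\right)\right) + 54844} = \frac{1}{\left(2200 + \left(- \frac{194}{-41}\right)^{2} - 230 \left(- \frac{194}{-41}\right)\right) + 54844} = \frac{1}{\left(2200 + \left(\left(-194\right) \left(- \frac{1}{41}\right)\right)^{2} - 230 \left(\left(-194\right) \left(- \frac{1}{41}\right)\right)\right) + 54844} = \frac{1}{\left(2200 + \left(\frac{194}{41}\right)^{2} - \frac{44620}{41}\right) + 54844} = \frac{1}{\left(2200 + \frac{37636}{1681} - \frac{44620}{41}\right) + 54844} = \frac{1}{\frac{1906416}{1681} + 54844} = \frac{1}{\frac{94099180}{1681}} = \frac{1681}{94099180}$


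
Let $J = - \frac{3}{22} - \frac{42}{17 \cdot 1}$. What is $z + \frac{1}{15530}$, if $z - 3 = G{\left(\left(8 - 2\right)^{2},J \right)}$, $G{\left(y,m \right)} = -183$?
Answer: $- \frac{2795399}{15530} \approx -180.0$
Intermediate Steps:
$J = - \frac{975}{374}$ ($J = \left(-3\right) \frac{1}{22} - \frac{42}{17} = - \frac{3}{22} - \frac{42}{17} = - \frac{975}{374} \approx -2.607$)
$z = -180$ ($z = 3 - 183 = -180$)
$z + \frac{1}{15530} = -180 + \frac{1}{15530} = - \frac{2795399}{15530}$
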